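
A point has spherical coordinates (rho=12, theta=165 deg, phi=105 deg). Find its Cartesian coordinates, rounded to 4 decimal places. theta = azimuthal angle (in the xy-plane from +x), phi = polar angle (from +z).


x = 12 * sin(105) * cos(165) = -11.1962
y = 12 * sin(105) * sin(165) = 3
z = 12 * cos(105) = -3.1058

(-11.1962, 3, -3.1058)


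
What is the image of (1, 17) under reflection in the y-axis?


Reflection across y-axis: (x, y) -> (-x, y)
(1, 17) -> (-1, 17)

(-1, 17)


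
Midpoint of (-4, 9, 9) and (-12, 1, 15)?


Midpoint = ((-4+-12)/2, (9+1)/2, (9+15)/2) = (-8, 5, 12)

(-8, 5, 12)


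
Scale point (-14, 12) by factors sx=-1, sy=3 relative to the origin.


Scaling: (x*sx, y*sy) = (-14*-1, 12*3) = (14, 36)

(14, 36)


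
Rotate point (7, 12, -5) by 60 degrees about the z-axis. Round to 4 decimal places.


x' = 7*cos(60) - 12*sin(60) = -6.8923
y' = 7*sin(60) + 12*cos(60) = 12.0622
z' = -5

(-6.8923, 12.0622, -5)


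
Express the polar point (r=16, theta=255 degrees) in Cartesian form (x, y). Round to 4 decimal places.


x = 16 * cos(255) = -4.1411
y = 16 * sin(255) = -15.4548

(-4.1411, -15.4548)


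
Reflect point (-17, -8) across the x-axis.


Reflection across x-axis: (x, y) -> (x, -y)
(-17, -8) -> (-17, 8)

(-17, 8)


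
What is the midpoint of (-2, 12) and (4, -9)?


Midpoint = ((-2+4)/2, (12+-9)/2) = (1, 1.5)

(1, 1.5)


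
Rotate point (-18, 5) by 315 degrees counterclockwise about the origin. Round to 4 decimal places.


x' = -18*cos(315) - 5*sin(315) = -9.1924
y' = -18*sin(315) + 5*cos(315) = 16.2635

(-9.1924, 16.2635)


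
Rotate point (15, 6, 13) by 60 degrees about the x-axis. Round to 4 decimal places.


x' = 15
y' = 6*cos(60) - 13*sin(60) = -8.2583
z' = 6*sin(60) + 13*cos(60) = 11.6962

(15, -8.2583, 11.6962)


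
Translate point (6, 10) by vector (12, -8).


Translation: (x+dx, y+dy) = (6+12, 10+-8) = (18, 2)

(18, 2)


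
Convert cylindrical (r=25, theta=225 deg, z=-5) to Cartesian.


x = 25 * cos(225) = -17.6777
y = 25 * sin(225) = -17.6777
z = -5

(-17.6777, -17.6777, -5)


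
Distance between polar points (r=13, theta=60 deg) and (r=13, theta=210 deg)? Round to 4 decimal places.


d = sqrt(r1^2 + r2^2 - 2*r1*r2*cos(t2-t1))
d = sqrt(13^2 + 13^2 - 2*13*13*cos(210-60)) = 25.1141

25.1141


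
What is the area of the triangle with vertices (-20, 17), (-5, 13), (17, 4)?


Area = |x1(y2-y3) + x2(y3-y1) + x3(y1-y2)| / 2
= |-20*(13-4) + -5*(4-17) + 17*(17-13)| / 2
= 23.5

23.5


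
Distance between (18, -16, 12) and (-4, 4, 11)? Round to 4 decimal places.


d = sqrt((-4-18)^2 + (4--16)^2 + (11-12)^2) = 29.7489

29.7489


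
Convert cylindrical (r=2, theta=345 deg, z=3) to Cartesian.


x = 2 * cos(345) = 1.9319
y = 2 * sin(345) = -0.5176
z = 3

(1.9319, -0.5176, 3)


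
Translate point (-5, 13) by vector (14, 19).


Translation: (x+dx, y+dy) = (-5+14, 13+19) = (9, 32)

(9, 32)


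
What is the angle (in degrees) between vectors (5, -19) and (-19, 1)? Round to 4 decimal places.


dot = 5*-19 + -19*1 = -114
|u| = 19.6469, |v| = 19.0263
cos(angle) = -0.305
angle = 107.7564 degrees

107.7564 degrees


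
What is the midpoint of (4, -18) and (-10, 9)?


Midpoint = ((4+-10)/2, (-18+9)/2) = (-3, -4.5)

(-3, -4.5)


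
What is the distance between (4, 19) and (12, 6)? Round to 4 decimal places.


d = sqrt((12-4)^2 + (6-19)^2) = 15.2643

15.2643


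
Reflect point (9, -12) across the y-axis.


Reflection across y-axis: (x, y) -> (-x, y)
(9, -12) -> (-9, -12)

(-9, -12)


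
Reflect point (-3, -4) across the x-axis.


Reflection across x-axis: (x, y) -> (x, -y)
(-3, -4) -> (-3, 4)

(-3, 4)


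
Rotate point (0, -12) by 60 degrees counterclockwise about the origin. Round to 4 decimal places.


x' = 0*cos(60) - -12*sin(60) = 10.3923
y' = 0*sin(60) + -12*cos(60) = -6

(10.3923, -6)


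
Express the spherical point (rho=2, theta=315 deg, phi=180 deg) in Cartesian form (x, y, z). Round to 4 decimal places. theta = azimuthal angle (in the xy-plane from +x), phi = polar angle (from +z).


x = 2 * sin(180) * cos(315) = 0
y = 2 * sin(180) * sin(315) = 0
z = 2 * cos(180) = -2

(0, 0, -2)


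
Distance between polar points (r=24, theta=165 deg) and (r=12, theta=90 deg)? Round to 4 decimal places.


d = sqrt(r1^2 + r2^2 - 2*r1*r2*cos(t2-t1))
d = sqrt(24^2 + 12^2 - 2*24*12*cos(90-165)) = 23.8939

23.8939


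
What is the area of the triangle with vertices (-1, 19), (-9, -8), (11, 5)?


Area = |x1(y2-y3) + x2(y3-y1) + x3(y1-y2)| / 2
= |-1*(-8-5) + -9*(5-19) + 11*(19--8)| / 2
= 218

218


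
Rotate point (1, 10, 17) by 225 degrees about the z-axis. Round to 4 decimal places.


x' = 1*cos(225) - 10*sin(225) = 6.364
y' = 1*sin(225) + 10*cos(225) = -7.7782
z' = 17

(6.364, -7.7782, 17)


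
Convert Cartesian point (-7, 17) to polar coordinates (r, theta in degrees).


r = sqrt((-7)^2 + 17^2) = 18.3848
theta = atan2(17, -7) = 112.3801 degrees

r = 18.3848, theta = 112.3801 degrees


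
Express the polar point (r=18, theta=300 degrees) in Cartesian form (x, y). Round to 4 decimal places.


x = 18 * cos(300) = 9
y = 18 * sin(300) = -15.5885

(9, -15.5885)


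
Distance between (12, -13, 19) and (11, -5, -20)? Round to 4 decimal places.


d = sqrt((11-12)^2 + (-5--13)^2 + (-20-19)^2) = 39.8246

39.8246


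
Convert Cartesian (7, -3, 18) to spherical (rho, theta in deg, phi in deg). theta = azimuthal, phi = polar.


rho = sqrt(7^2 + (-3)^2 + 18^2) = 19.5448
theta = atan2(-3, 7) = 336.8014 deg
phi = acos(18/19.5448) = 22.9331 deg

rho = 19.5448, theta = 336.8014 deg, phi = 22.9331 deg


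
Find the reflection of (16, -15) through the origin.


Reflection through origin: (x, y) -> (-x, -y)
(16, -15) -> (-16, 15)

(-16, 15)


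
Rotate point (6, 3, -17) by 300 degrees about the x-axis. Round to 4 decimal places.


x' = 6
y' = 3*cos(300) - -17*sin(300) = -13.2224
z' = 3*sin(300) + -17*cos(300) = -11.0981

(6, -13.2224, -11.0981)


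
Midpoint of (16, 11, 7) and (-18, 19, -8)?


Midpoint = ((16+-18)/2, (11+19)/2, (7+-8)/2) = (-1, 15, -0.5)

(-1, 15, -0.5)


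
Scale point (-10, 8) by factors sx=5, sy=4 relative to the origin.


Scaling: (x*sx, y*sy) = (-10*5, 8*4) = (-50, 32)

(-50, 32)


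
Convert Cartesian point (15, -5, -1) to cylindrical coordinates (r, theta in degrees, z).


r = sqrt(15^2 + (-5)^2) = 15.8114
theta = atan2(-5, 15) = 341.5651 deg
z = -1

r = 15.8114, theta = 341.5651 deg, z = -1


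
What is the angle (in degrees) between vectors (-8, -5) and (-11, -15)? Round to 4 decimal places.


dot = -8*-11 + -5*-15 = 163
|u| = 9.434, |v| = 18.6011
cos(angle) = 0.9289
angle = 21.7408 degrees

21.7408 degrees


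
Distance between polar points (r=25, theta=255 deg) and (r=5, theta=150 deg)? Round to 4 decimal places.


d = sqrt(r1^2 + r2^2 - 2*r1*r2*cos(t2-t1))
d = sqrt(25^2 + 5^2 - 2*25*5*cos(150-255)) = 26.734

26.734


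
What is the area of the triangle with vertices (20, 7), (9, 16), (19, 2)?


Area = |x1(y2-y3) + x2(y3-y1) + x3(y1-y2)| / 2
= |20*(16-2) + 9*(2-7) + 19*(7-16)| / 2
= 32

32


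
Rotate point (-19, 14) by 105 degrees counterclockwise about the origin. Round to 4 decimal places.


x' = -19*cos(105) - 14*sin(105) = -8.6054
y' = -19*sin(105) + 14*cos(105) = -21.9761

(-8.6054, -21.9761)


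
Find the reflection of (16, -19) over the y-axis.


Reflection across y-axis: (x, y) -> (-x, y)
(16, -19) -> (-16, -19)

(-16, -19)


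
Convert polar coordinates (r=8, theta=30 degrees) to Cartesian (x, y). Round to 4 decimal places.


x = 8 * cos(30) = 6.9282
y = 8 * sin(30) = 4

(6.9282, 4)


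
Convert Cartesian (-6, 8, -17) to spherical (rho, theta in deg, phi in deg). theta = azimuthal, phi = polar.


rho = sqrt((-6)^2 + 8^2 + (-17)^2) = 19.7231
theta = atan2(8, -6) = 126.8699 deg
phi = acos(-17/19.7231) = 149.5345 deg

rho = 19.7231, theta = 126.8699 deg, phi = 149.5345 deg


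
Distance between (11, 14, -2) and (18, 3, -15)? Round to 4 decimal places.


d = sqrt((18-11)^2 + (3-14)^2 + (-15--2)^2) = 18.412

18.412


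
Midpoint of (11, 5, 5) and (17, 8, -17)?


Midpoint = ((11+17)/2, (5+8)/2, (5+-17)/2) = (14, 6.5, -6)

(14, 6.5, -6)


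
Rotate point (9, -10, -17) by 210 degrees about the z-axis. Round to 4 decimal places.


x' = 9*cos(210) - -10*sin(210) = -12.7942
y' = 9*sin(210) + -10*cos(210) = 4.1603
z' = -17

(-12.7942, 4.1603, -17)


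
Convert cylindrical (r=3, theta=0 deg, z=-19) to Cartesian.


x = 3 * cos(0) = 3
y = 3 * sin(0) = 0
z = -19

(3, 0, -19)


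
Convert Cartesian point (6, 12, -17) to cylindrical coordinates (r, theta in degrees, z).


r = sqrt(6^2 + 12^2) = 13.4164
theta = atan2(12, 6) = 63.4349 deg
z = -17

r = 13.4164, theta = 63.4349 deg, z = -17


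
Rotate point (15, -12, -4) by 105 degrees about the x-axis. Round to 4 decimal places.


x' = 15
y' = -12*cos(105) - -4*sin(105) = 6.9695
z' = -12*sin(105) + -4*cos(105) = -10.5558

(15, 6.9695, -10.5558)


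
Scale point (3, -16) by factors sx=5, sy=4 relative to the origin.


Scaling: (x*sx, y*sy) = (3*5, -16*4) = (15, -64)

(15, -64)


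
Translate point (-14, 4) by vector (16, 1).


Translation: (x+dx, y+dy) = (-14+16, 4+1) = (2, 5)

(2, 5)


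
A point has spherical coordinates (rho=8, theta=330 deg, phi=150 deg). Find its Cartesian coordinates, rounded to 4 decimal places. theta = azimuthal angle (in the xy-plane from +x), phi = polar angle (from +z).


x = 8 * sin(150) * cos(330) = 3.4641
y = 8 * sin(150) * sin(330) = -2
z = 8 * cos(150) = -6.9282

(3.4641, -2, -6.9282)


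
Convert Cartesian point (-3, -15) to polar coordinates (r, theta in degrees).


r = sqrt((-3)^2 + (-15)^2) = 15.2971
theta = atan2(-15, -3) = 258.6901 degrees

r = 15.2971, theta = 258.6901 degrees


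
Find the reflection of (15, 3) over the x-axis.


Reflection across x-axis: (x, y) -> (x, -y)
(15, 3) -> (15, -3)

(15, -3)


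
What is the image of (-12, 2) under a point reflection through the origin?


Reflection through origin: (x, y) -> (-x, -y)
(-12, 2) -> (12, -2)

(12, -2)


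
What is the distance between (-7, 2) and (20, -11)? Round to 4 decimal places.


d = sqrt((20--7)^2 + (-11-2)^2) = 29.9666

29.9666


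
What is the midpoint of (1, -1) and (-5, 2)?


Midpoint = ((1+-5)/2, (-1+2)/2) = (-2, 0.5)

(-2, 0.5)


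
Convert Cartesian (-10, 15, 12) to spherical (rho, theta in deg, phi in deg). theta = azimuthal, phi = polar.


rho = sqrt((-10)^2 + 15^2 + 12^2) = 21.6564
theta = atan2(15, -10) = 123.6901 deg
phi = acos(12/21.6564) = 56.3507 deg

rho = 21.6564, theta = 123.6901 deg, phi = 56.3507 deg


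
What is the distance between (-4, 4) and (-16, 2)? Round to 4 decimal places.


d = sqrt((-16--4)^2 + (2-4)^2) = 12.1655

12.1655


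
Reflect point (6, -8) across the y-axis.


Reflection across y-axis: (x, y) -> (-x, y)
(6, -8) -> (-6, -8)

(-6, -8)


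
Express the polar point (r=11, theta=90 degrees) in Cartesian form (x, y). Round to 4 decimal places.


x = 11 * cos(90) = 0
y = 11 * sin(90) = 11

(0, 11)


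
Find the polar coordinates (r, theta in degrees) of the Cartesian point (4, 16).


r = sqrt(4^2 + 16^2) = 16.4924
theta = atan2(16, 4) = 75.9638 degrees

r = 16.4924, theta = 75.9638 degrees


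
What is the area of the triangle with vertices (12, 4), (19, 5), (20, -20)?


Area = |x1(y2-y3) + x2(y3-y1) + x3(y1-y2)| / 2
= |12*(5--20) + 19*(-20-4) + 20*(4-5)| / 2
= 88

88


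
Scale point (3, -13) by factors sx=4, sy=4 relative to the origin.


Scaling: (x*sx, y*sy) = (3*4, -13*4) = (12, -52)

(12, -52)


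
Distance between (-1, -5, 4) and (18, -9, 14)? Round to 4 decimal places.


d = sqrt((18--1)^2 + (-9--5)^2 + (14-4)^2) = 21.8403

21.8403


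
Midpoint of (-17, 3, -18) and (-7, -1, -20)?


Midpoint = ((-17+-7)/2, (3+-1)/2, (-18+-20)/2) = (-12, 1, -19)

(-12, 1, -19)


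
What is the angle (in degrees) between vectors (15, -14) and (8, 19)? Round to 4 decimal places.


dot = 15*8 + -14*19 = -146
|u| = 20.5183, |v| = 20.6155
cos(angle) = -0.3452
angle = 110.1914 degrees

110.1914 degrees


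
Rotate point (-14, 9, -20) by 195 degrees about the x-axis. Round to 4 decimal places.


x' = -14
y' = 9*cos(195) - -20*sin(195) = -13.8697
z' = 9*sin(195) + -20*cos(195) = 16.9891

(-14, -13.8697, 16.9891)


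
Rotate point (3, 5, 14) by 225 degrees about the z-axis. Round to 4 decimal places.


x' = 3*cos(225) - 5*sin(225) = 1.4142
y' = 3*sin(225) + 5*cos(225) = -5.6569
z' = 14

(1.4142, -5.6569, 14)


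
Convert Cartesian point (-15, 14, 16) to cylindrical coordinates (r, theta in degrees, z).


r = sqrt((-15)^2 + 14^2) = 20.5183
theta = atan2(14, -15) = 136.9749 deg
z = 16

r = 20.5183, theta = 136.9749 deg, z = 16


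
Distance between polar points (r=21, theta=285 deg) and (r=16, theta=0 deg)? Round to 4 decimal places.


d = sqrt(r1^2 + r2^2 - 2*r1*r2*cos(t2-t1))
d = sqrt(21^2 + 16^2 - 2*21*16*cos(0-285)) = 22.8708

22.8708


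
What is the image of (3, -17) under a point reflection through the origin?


Reflection through origin: (x, y) -> (-x, -y)
(3, -17) -> (-3, 17)

(-3, 17)


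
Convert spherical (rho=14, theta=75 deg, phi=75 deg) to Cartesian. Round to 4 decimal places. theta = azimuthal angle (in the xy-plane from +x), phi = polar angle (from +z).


x = 14 * sin(75) * cos(75) = 3.5
y = 14 * sin(75) * sin(75) = 13.0622
z = 14 * cos(75) = 3.6235

(3.5, 13.0622, 3.6235)


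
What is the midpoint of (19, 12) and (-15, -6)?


Midpoint = ((19+-15)/2, (12+-6)/2) = (2, 3)

(2, 3)


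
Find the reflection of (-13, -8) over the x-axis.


Reflection across x-axis: (x, y) -> (x, -y)
(-13, -8) -> (-13, 8)

(-13, 8)


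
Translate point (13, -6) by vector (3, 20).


Translation: (x+dx, y+dy) = (13+3, -6+20) = (16, 14)

(16, 14)


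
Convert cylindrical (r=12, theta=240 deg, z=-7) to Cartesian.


x = 12 * cos(240) = -6
y = 12 * sin(240) = -10.3923
z = -7

(-6, -10.3923, -7)


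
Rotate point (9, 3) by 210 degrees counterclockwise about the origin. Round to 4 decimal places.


x' = 9*cos(210) - 3*sin(210) = -6.2942
y' = 9*sin(210) + 3*cos(210) = -7.0981

(-6.2942, -7.0981)


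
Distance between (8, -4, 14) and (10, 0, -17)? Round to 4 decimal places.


d = sqrt((10-8)^2 + (0--4)^2 + (-17-14)^2) = 31.3209

31.3209


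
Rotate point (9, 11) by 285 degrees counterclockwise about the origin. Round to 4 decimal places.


x' = 9*cos(285) - 11*sin(285) = 12.9546
y' = 9*sin(285) + 11*cos(285) = -5.8463

(12.9546, -5.8463)


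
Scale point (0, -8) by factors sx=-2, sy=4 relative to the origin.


Scaling: (x*sx, y*sy) = (0*-2, -8*4) = (0, -32)

(0, -32)


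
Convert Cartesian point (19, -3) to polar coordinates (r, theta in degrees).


r = sqrt(19^2 + (-3)^2) = 19.2354
theta = atan2(-3, 19) = 351.0274 degrees

r = 19.2354, theta = 351.0274 degrees


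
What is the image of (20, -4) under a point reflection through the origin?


Reflection through origin: (x, y) -> (-x, -y)
(20, -4) -> (-20, 4)

(-20, 4)


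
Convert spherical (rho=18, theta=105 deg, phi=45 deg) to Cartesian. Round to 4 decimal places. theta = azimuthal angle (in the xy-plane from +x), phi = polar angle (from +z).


x = 18 * sin(45) * cos(105) = -3.2942
y = 18 * sin(45) * sin(105) = 12.2942
z = 18 * cos(45) = 12.7279

(-3.2942, 12.2942, 12.7279)


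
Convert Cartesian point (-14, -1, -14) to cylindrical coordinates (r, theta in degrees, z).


r = sqrt((-14)^2 + (-1)^2) = 14.0357
theta = atan2(-1, -14) = 184.0856 deg
z = -14

r = 14.0357, theta = 184.0856 deg, z = -14


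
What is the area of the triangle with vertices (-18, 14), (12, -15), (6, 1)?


Area = |x1(y2-y3) + x2(y3-y1) + x3(y1-y2)| / 2
= |-18*(-15-1) + 12*(1-14) + 6*(14--15)| / 2
= 153

153


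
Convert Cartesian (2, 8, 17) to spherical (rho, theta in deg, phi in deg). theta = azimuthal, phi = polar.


rho = sqrt(2^2 + 8^2 + 17^2) = 18.8944
theta = atan2(8, 2) = 75.9638 deg
phi = acos(17/18.8944) = 25.8767 deg

rho = 18.8944, theta = 75.9638 deg, phi = 25.8767 deg


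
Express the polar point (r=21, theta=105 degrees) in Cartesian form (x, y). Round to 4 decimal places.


x = 21 * cos(105) = -5.4352
y = 21 * sin(105) = 20.2844

(-5.4352, 20.2844)


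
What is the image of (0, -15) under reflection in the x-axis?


Reflection across x-axis: (x, y) -> (x, -y)
(0, -15) -> (0, 15)

(0, 15)


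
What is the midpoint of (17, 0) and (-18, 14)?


Midpoint = ((17+-18)/2, (0+14)/2) = (-0.5, 7)

(-0.5, 7)


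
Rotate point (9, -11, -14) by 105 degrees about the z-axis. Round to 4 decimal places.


x' = 9*cos(105) - -11*sin(105) = 8.2958
y' = 9*sin(105) + -11*cos(105) = 11.5403
z' = -14

(8.2958, 11.5403, -14)


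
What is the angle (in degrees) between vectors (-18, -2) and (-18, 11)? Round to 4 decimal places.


dot = -18*-18 + -2*11 = 302
|u| = 18.1108, |v| = 21.095
cos(angle) = 0.7905
angle = 37.7698 degrees

37.7698 degrees


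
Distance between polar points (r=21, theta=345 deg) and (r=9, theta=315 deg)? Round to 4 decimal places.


d = sqrt(r1^2 + r2^2 - 2*r1*r2*cos(t2-t1))
d = sqrt(21^2 + 9^2 - 2*21*9*cos(315-345)) = 13.9514

13.9514


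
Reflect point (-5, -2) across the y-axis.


Reflection across y-axis: (x, y) -> (-x, y)
(-5, -2) -> (5, -2)

(5, -2)


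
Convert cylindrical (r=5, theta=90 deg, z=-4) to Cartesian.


x = 5 * cos(90) = 0
y = 5 * sin(90) = 5
z = -4

(0, 5, -4)


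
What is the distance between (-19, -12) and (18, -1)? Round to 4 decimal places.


d = sqrt((18--19)^2 + (-1--12)^2) = 38.6005

38.6005


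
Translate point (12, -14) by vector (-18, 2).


Translation: (x+dx, y+dy) = (12+-18, -14+2) = (-6, -12)

(-6, -12)


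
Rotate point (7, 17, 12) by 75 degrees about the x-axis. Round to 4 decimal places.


x' = 7
y' = 17*cos(75) - 12*sin(75) = -7.1912
z' = 17*sin(75) + 12*cos(75) = 19.5266

(7, -7.1912, 19.5266)


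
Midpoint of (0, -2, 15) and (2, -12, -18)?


Midpoint = ((0+2)/2, (-2+-12)/2, (15+-18)/2) = (1, -7, -1.5)

(1, -7, -1.5)


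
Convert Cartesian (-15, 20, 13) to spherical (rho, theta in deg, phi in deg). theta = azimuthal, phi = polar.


rho = sqrt((-15)^2 + 20^2 + 13^2) = 28.178
theta = atan2(20, -15) = 126.8699 deg
phi = acos(13/28.178) = 62.5256 deg

rho = 28.178, theta = 126.8699 deg, phi = 62.5256 deg


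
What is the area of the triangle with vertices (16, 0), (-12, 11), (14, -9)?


Area = |x1(y2-y3) + x2(y3-y1) + x3(y1-y2)| / 2
= |16*(11--9) + -12*(-9-0) + 14*(0-11)| / 2
= 137

137


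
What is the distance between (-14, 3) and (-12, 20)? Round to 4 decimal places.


d = sqrt((-12--14)^2 + (20-3)^2) = 17.1172

17.1172


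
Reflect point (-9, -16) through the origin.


Reflection through origin: (x, y) -> (-x, -y)
(-9, -16) -> (9, 16)

(9, 16)


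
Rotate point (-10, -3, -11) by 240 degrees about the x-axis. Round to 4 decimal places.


x' = -10
y' = -3*cos(240) - -11*sin(240) = -8.0263
z' = -3*sin(240) + -11*cos(240) = 8.0981

(-10, -8.0263, 8.0981)


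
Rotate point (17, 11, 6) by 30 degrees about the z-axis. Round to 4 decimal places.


x' = 17*cos(30) - 11*sin(30) = 9.2224
y' = 17*sin(30) + 11*cos(30) = 18.0263
z' = 6

(9.2224, 18.0263, 6)


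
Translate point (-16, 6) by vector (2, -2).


Translation: (x+dx, y+dy) = (-16+2, 6+-2) = (-14, 4)

(-14, 4)


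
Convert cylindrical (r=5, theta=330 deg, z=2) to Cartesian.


x = 5 * cos(330) = 4.3301
y = 5 * sin(330) = -2.5
z = 2

(4.3301, -2.5, 2)


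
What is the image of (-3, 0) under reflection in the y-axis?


Reflection across y-axis: (x, y) -> (-x, y)
(-3, 0) -> (3, 0)

(3, 0)


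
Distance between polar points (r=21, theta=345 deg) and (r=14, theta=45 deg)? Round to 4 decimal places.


d = sqrt(r1^2 + r2^2 - 2*r1*r2*cos(t2-t1))
d = sqrt(21^2 + 14^2 - 2*21*14*cos(45-345)) = 18.5203

18.5203


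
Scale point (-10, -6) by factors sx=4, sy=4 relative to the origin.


Scaling: (x*sx, y*sy) = (-10*4, -6*4) = (-40, -24)

(-40, -24)


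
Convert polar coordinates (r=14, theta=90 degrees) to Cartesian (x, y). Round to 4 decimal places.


x = 14 * cos(90) = 0
y = 14 * sin(90) = 14

(0, 14)


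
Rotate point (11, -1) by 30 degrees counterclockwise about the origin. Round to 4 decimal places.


x' = 11*cos(30) - -1*sin(30) = 10.0263
y' = 11*sin(30) + -1*cos(30) = 4.634

(10.0263, 4.634)


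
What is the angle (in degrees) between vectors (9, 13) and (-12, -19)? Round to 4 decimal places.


dot = 9*-12 + 13*-19 = -355
|u| = 15.8114, |v| = 22.4722
cos(angle) = -0.9991
angle = 177.5805 degrees

177.5805 degrees


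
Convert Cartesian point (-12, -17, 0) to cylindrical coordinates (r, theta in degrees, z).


r = sqrt((-12)^2 + (-17)^2) = 20.8087
theta = atan2(-17, -12) = 234.7824 deg
z = 0

r = 20.8087, theta = 234.7824 deg, z = 0


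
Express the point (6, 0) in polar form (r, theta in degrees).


r = sqrt(6^2 + 0^2) = 6
theta = atan2(0, 6) = 0 degrees

r = 6, theta = 0 degrees


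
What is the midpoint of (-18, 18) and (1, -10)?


Midpoint = ((-18+1)/2, (18+-10)/2) = (-8.5, 4)

(-8.5, 4)


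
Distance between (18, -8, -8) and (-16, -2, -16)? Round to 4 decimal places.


d = sqrt((-16-18)^2 + (-2--8)^2 + (-16--8)^2) = 35.4401

35.4401


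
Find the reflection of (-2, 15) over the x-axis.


Reflection across x-axis: (x, y) -> (x, -y)
(-2, 15) -> (-2, -15)

(-2, -15)


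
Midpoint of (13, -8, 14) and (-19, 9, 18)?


Midpoint = ((13+-19)/2, (-8+9)/2, (14+18)/2) = (-3, 0.5, 16)

(-3, 0.5, 16)


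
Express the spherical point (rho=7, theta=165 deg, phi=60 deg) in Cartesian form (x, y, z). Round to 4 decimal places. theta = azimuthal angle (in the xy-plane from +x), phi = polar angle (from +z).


x = 7 * sin(60) * cos(165) = -5.8556
y = 7 * sin(60) * sin(165) = 1.569
z = 7 * cos(60) = 3.5

(-5.8556, 1.569, 3.5)


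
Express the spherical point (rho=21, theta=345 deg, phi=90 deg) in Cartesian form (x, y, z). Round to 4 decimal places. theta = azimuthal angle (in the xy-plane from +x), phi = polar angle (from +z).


x = 21 * sin(90) * cos(345) = 20.2844
y = 21 * sin(90) * sin(345) = -5.4352
z = 21 * cos(90) = 0

(20.2844, -5.4352, 0)


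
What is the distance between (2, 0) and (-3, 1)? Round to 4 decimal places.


d = sqrt((-3-2)^2 + (1-0)^2) = 5.099

5.099


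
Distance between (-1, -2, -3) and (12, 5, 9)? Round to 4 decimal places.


d = sqrt((12--1)^2 + (5--2)^2 + (9--3)^2) = 19.0263

19.0263


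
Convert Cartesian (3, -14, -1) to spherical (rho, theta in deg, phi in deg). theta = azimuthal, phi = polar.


rho = sqrt(3^2 + (-14)^2 + (-1)^2) = 14.3527
theta = atan2(-14, 3) = 282.0948 deg
phi = acos(-1/14.3527) = 93.9952 deg

rho = 14.3527, theta = 282.0948 deg, phi = 93.9952 deg


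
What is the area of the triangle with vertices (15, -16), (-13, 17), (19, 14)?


Area = |x1(y2-y3) + x2(y3-y1) + x3(y1-y2)| / 2
= |15*(17-14) + -13*(14--16) + 19*(-16-17)| / 2
= 486

486


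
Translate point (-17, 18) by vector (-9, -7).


Translation: (x+dx, y+dy) = (-17+-9, 18+-7) = (-26, 11)

(-26, 11)


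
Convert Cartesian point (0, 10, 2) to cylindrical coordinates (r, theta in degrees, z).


r = sqrt(0^2 + 10^2) = 10
theta = atan2(10, 0) = 90 deg
z = 2

r = 10, theta = 90 deg, z = 2


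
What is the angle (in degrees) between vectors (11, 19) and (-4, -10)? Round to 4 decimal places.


dot = 11*-4 + 19*-10 = -234
|u| = 21.9545, |v| = 10.7703
cos(angle) = -0.9896
angle = 171.7328 degrees

171.7328 degrees


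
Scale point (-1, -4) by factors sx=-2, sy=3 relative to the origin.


Scaling: (x*sx, y*sy) = (-1*-2, -4*3) = (2, -12)

(2, -12)


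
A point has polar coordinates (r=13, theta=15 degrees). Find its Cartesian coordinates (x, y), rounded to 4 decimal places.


x = 13 * cos(15) = 12.557
y = 13 * sin(15) = 3.3646

(12.557, 3.3646)


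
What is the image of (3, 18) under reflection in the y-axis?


Reflection across y-axis: (x, y) -> (-x, y)
(3, 18) -> (-3, 18)

(-3, 18)


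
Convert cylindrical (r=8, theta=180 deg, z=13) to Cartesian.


x = 8 * cos(180) = -8
y = 8 * sin(180) = 0
z = 13

(-8, 0, 13)


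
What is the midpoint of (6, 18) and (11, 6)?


Midpoint = ((6+11)/2, (18+6)/2) = (8.5, 12)

(8.5, 12)


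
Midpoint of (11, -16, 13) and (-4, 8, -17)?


Midpoint = ((11+-4)/2, (-16+8)/2, (13+-17)/2) = (3.5, -4, -2)

(3.5, -4, -2)


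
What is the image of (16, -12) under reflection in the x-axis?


Reflection across x-axis: (x, y) -> (x, -y)
(16, -12) -> (16, 12)

(16, 12)


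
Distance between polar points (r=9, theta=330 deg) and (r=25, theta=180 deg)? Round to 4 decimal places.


d = sqrt(r1^2 + r2^2 - 2*r1*r2*cos(t2-t1))
d = sqrt(9^2 + 25^2 - 2*9*25*cos(180-330)) = 33.1015

33.1015


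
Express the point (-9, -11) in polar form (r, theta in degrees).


r = sqrt((-9)^2 + (-11)^2) = 14.2127
theta = atan2(-11, -9) = 230.7106 degrees

r = 14.2127, theta = 230.7106 degrees


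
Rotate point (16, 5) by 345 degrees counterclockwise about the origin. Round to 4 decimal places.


x' = 16*cos(345) - 5*sin(345) = 16.7489
y' = 16*sin(345) + 5*cos(345) = 0.6885

(16.7489, 0.6885)


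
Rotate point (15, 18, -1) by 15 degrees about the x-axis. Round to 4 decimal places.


x' = 15
y' = 18*cos(15) - -1*sin(15) = 17.6455
z' = 18*sin(15) + -1*cos(15) = 3.6928

(15, 17.6455, 3.6928)


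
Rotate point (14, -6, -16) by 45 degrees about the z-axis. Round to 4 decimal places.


x' = 14*cos(45) - -6*sin(45) = 14.1421
y' = 14*sin(45) + -6*cos(45) = 5.6569
z' = -16

(14.1421, 5.6569, -16)


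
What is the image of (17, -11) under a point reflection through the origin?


Reflection through origin: (x, y) -> (-x, -y)
(17, -11) -> (-17, 11)

(-17, 11)


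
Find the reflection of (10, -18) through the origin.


Reflection through origin: (x, y) -> (-x, -y)
(10, -18) -> (-10, 18)

(-10, 18)


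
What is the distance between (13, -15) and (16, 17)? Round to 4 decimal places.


d = sqrt((16-13)^2 + (17--15)^2) = 32.1403

32.1403


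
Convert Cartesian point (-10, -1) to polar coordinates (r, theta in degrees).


r = sqrt((-10)^2 + (-1)^2) = 10.0499
theta = atan2(-1, -10) = 185.7106 degrees

r = 10.0499, theta = 185.7106 degrees


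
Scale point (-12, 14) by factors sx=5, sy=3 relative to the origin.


Scaling: (x*sx, y*sy) = (-12*5, 14*3) = (-60, 42)

(-60, 42)


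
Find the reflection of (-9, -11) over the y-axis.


Reflection across y-axis: (x, y) -> (-x, y)
(-9, -11) -> (9, -11)

(9, -11)


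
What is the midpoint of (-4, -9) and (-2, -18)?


Midpoint = ((-4+-2)/2, (-9+-18)/2) = (-3, -13.5)

(-3, -13.5)


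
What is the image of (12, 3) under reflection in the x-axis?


Reflection across x-axis: (x, y) -> (x, -y)
(12, 3) -> (12, -3)

(12, -3)


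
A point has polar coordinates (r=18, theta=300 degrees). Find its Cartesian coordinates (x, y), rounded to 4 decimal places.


x = 18 * cos(300) = 9
y = 18 * sin(300) = -15.5885

(9, -15.5885)


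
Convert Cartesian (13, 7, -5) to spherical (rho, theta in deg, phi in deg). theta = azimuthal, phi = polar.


rho = sqrt(13^2 + 7^2 + (-5)^2) = 15.5885
theta = atan2(7, 13) = 28.3008 deg
phi = acos(-5/15.5885) = 108.7083 deg

rho = 15.5885, theta = 28.3008 deg, phi = 108.7083 deg


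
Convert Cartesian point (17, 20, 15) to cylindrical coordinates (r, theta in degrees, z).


r = sqrt(17^2 + 20^2) = 26.2488
theta = atan2(20, 17) = 49.6355 deg
z = 15

r = 26.2488, theta = 49.6355 deg, z = 15


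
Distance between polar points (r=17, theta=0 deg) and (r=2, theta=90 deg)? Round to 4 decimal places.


d = sqrt(r1^2 + r2^2 - 2*r1*r2*cos(t2-t1))
d = sqrt(17^2 + 2^2 - 2*17*2*cos(90-0)) = 17.1172

17.1172


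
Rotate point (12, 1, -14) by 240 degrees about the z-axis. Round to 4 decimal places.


x' = 12*cos(240) - 1*sin(240) = -5.134
y' = 12*sin(240) + 1*cos(240) = -10.8923
z' = -14

(-5.134, -10.8923, -14)


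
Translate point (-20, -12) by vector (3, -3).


Translation: (x+dx, y+dy) = (-20+3, -12+-3) = (-17, -15)

(-17, -15)


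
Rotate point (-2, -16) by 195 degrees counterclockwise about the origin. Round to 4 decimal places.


x' = -2*cos(195) - -16*sin(195) = -2.2093
y' = -2*sin(195) + -16*cos(195) = 15.9725

(-2.2093, 15.9725)


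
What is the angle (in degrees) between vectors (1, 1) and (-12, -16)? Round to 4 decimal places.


dot = 1*-12 + 1*-16 = -28
|u| = 1.4142, |v| = 20
cos(angle) = -0.9899
angle = 171.8699 degrees

171.8699 degrees


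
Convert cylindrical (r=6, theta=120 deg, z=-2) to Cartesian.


x = 6 * cos(120) = -3
y = 6 * sin(120) = 5.1962
z = -2

(-3, 5.1962, -2)


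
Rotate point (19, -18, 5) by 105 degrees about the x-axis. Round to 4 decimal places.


x' = 19
y' = -18*cos(105) - 5*sin(105) = -0.1709
z' = -18*sin(105) + 5*cos(105) = -18.6808

(19, -0.1709, -18.6808)


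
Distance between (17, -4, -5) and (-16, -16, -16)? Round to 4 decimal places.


d = sqrt((-16-17)^2 + (-16--4)^2 + (-16--5)^2) = 36.7967

36.7967


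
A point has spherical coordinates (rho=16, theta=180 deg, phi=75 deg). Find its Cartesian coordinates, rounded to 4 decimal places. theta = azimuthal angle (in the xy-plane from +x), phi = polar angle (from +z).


x = 16 * sin(75) * cos(180) = -15.4548
y = 16 * sin(75) * sin(180) = 0
z = 16 * cos(75) = 4.1411

(-15.4548, 0, 4.1411)


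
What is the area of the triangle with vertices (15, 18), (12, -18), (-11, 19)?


Area = |x1(y2-y3) + x2(y3-y1) + x3(y1-y2)| / 2
= |15*(-18-19) + 12*(19-18) + -11*(18--18)| / 2
= 469.5

469.5


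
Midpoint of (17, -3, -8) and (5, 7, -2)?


Midpoint = ((17+5)/2, (-3+7)/2, (-8+-2)/2) = (11, 2, -5)

(11, 2, -5)


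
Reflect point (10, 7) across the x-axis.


Reflection across x-axis: (x, y) -> (x, -y)
(10, 7) -> (10, -7)

(10, -7)


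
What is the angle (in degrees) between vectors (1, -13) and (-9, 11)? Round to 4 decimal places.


dot = 1*-9 + -13*11 = -152
|u| = 13.0384, |v| = 14.2127
cos(angle) = -0.8202
angle = 145.1093 degrees

145.1093 degrees


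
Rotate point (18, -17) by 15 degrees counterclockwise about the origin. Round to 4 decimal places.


x' = 18*cos(15) - -17*sin(15) = 21.7866
y' = 18*sin(15) + -17*cos(15) = -11.762

(21.7866, -11.762)


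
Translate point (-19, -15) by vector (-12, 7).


Translation: (x+dx, y+dy) = (-19+-12, -15+7) = (-31, -8)

(-31, -8)


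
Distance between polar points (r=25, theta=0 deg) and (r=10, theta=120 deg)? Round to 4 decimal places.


d = sqrt(r1^2 + r2^2 - 2*r1*r2*cos(t2-t1))
d = sqrt(25^2 + 10^2 - 2*25*10*cos(120-0)) = 31.225

31.225


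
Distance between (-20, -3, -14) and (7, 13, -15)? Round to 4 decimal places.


d = sqrt((7--20)^2 + (13--3)^2 + (-15--14)^2) = 31.4006

31.4006


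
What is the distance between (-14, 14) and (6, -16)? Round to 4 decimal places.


d = sqrt((6--14)^2 + (-16-14)^2) = 36.0555

36.0555


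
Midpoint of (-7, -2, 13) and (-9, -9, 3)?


Midpoint = ((-7+-9)/2, (-2+-9)/2, (13+3)/2) = (-8, -5.5, 8)

(-8, -5.5, 8)


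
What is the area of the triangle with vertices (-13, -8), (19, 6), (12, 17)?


Area = |x1(y2-y3) + x2(y3-y1) + x3(y1-y2)| / 2
= |-13*(6-17) + 19*(17--8) + 12*(-8-6)| / 2
= 225

225


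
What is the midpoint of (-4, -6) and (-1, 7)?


Midpoint = ((-4+-1)/2, (-6+7)/2) = (-2.5, 0.5)

(-2.5, 0.5)


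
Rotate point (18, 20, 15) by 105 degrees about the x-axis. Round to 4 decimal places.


x' = 18
y' = 20*cos(105) - 15*sin(105) = -19.6653
z' = 20*sin(105) + 15*cos(105) = 15.4362

(18, -19.6653, 15.4362)


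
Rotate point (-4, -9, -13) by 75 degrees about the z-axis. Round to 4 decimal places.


x' = -4*cos(75) - -9*sin(75) = 7.6581
y' = -4*sin(75) + -9*cos(75) = -6.1931
z' = -13

(7.6581, -6.1931, -13)


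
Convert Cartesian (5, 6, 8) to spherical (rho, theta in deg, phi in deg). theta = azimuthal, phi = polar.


rho = sqrt(5^2 + 6^2 + 8^2) = 11.1803
theta = atan2(6, 5) = 50.1944 deg
phi = acos(8/11.1803) = 44.3124 deg

rho = 11.1803, theta = 50.1944 deg, phi = 44.3124 deg


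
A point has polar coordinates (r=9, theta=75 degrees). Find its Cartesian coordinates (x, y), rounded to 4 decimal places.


x = 9 * cos(75) = 2.3294
y = 9 * sin(75) = 8.6933

(2.3294, 8.6933)


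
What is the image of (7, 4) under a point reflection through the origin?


Reflection through origin: (x, y) -> (-x, -y)
(7, 4) -> (-7, -4)

(-7, -4)


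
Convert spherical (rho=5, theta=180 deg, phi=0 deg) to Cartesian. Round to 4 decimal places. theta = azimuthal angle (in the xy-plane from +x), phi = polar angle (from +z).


x = 5 * sin(0) * cos(180) = 0
y = 5 * sin(0) * sin(180) = 0
z = 5 * cos(0) = 5

(0, 0, 5)


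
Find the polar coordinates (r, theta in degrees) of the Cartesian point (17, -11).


r = sqrt(17^2 + (-11)^2) = 20.2485
theta = atan2(-11, 17) = 327.0948 degrees

r = 20.2485, theta = 327.0948 degrees


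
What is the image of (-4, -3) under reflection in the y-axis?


Reflection across y-axis: (x, y) -> (-x, y)
(-4, -3) -> (4, -3)

(4, -3)


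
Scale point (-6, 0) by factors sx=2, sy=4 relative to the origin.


Scaling: (x*sx, y*sy) = (-6*2, 0*4) = (-12, 0)

(-12, 0)


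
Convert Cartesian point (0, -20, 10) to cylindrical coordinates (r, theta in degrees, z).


r = sqrt(0^2 + (-20)^2) = 20
theta = atan2(-20, 0) = 270 deg
z = 10

r = 20, theta = 270 deg, z = 10


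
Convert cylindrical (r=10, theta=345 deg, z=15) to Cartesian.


x = 10 * cos(345) = 9.6593
y = 10 * sin(345) = -2.5882
z = 15

(9.6593, -2.5882, 15)


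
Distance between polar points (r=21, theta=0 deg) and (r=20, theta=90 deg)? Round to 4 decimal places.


d = sqrt(r1^2 + r2^2 - 2*r1*r2*cos(t2-t1))
d = sqrt(21^2 + 20^2 - 2*21*20*cos(90-0)) = 29

29


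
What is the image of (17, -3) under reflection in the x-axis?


Reflection across x-axis: (x, y) -> (x, -y)
(17, -3) -> (17, 3)

(17, 3)


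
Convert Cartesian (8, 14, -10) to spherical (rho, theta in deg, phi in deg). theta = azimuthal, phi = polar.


rho = sqrt(8^2 + 14^2 + (-10)^2) = 18.9737
theta = atan2(14, 8) = 60.2551 deg
phi = acos(-10/18.9737) = 121.8061 deg

rho = 18.9737, theta = 60.2551 deg, phi = 121.8061 deg


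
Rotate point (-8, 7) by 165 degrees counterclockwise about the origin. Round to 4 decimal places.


x' = -8*cos(165) - 7*sin(165) = 5.9157
y' = -8*sin(165) + 7*cos(165) = -8.832

(5.9157, -8.832)


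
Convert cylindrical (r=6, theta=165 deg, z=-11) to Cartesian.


x = 6 * cos(165) = -5.7956
y = 6 * sin(165) = 1.5529
z = -11

(-5.7956, 1.5529, -11)


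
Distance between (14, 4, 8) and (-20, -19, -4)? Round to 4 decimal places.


d = sqrt((-20-14)^2 + (-19-4)^2 + (-4-8)^2) = 42.7668

42.7668


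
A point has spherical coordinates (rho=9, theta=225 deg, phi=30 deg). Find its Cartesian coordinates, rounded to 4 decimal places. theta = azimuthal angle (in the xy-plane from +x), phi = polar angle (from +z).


x = 9 * sin(30) * cos(225) = -3.182
y = 9 * sin(30) * sin(225) = -3.182
z = 9 * cos(30) = 7.7942

(-3.182, -3.182, 7.7942)


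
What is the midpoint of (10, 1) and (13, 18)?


Midpoint = ((10+13)/2, (1+18)/2) = (11.5, 9.5)

(11.5, 9.5)


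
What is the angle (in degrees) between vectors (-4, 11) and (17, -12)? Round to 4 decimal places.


dot = -4*17 + 11*-12 = -200
|u| = 11.7047, |v| = 20.8087
cos(angle) = -0.8212
angle = 145.2007 degrees

145.2007 degrees


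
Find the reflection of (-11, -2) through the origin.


Reflection through origin: (x, y) -> (-x, -y)
(-11, -2) -> (11, 2)

(11, 2)


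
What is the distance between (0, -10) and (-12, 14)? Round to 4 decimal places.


d = sqrt((-12-0)^2 + (14--10)^2) = 26.8328

26.8328


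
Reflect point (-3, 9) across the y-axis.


Reflection across y-axis: (x, y) -> (-x, y)
(-3, 9) -> (3, 9)

(3, 9)


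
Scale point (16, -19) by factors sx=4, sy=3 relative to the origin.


Scaling: (x*sx, y*sy) = (16*4, -19*3) = (64, -57)

(64, -57)


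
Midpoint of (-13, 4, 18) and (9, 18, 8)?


Midpoint = ((-13+9)/2, (4+18)/2, (18+8)/2) = (-2, 11, 13)

(-2, 11, 13)


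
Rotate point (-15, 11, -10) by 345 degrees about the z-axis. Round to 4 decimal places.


x' = -15*cos(345) - 11*sin(345) = -11.6419
y' = -15*sin(345) + 11*cos(345) = 14.5075
z' = -10

(-11.6419, 14.5075, -10)


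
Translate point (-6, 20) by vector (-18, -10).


Translation: (x+dx, y+dy) = (-6+-18, 20+-10) = (-24, 10)

(-24, 10)


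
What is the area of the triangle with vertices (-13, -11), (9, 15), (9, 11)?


Area = |x1(y2-y3) + x2(y3-y1) + x3(y1-y2)| / 2
= |-13*(15-11) + 9*(11--11) + 9*(-11-15)| / 2
= 44

44


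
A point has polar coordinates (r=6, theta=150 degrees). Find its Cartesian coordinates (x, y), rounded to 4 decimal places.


x = 6 * cos(150) = -5.1962
y = 6 * sin(150) = 3

(-5.1962, 3)


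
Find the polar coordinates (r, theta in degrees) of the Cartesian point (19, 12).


r = sqrt(19^2 + 12^2) = 22.4722
theta = atan2(12, 19) = 32.2756 degrees

r = 22.4722, theta = 32.2756 degrees


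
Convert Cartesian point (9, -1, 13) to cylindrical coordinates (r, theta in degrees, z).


r = sqrt(9^2 + (-1)^2) = 9.0554
theta = atan2(-1, 9) = 353.6598 deg
z = 13

r = 9.0554, theta = 353.6598 deg, z = 13


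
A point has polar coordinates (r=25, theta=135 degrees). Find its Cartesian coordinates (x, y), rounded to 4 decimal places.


x = 25 * cos(135) = -17.6777
y = 25 * sin(135) = 17.6777

(-17.6777, 17.6777)


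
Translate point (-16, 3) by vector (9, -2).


Translation: (x+dx, y+dy) = (-16+9, 3+-2) = (-7, 1)

(-7, 1)


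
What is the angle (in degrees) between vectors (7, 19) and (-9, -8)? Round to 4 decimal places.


dot = 7*-9 + 19*-8 = -215
|u| = 20.2485, |v| = 12.0416
cos(angle) = -0.8818
angle = 151.8584 degrees

151.8584 degrees


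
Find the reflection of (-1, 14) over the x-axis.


Reflection across x-axis: (x, y) -> (x, -y)
(-1, 14) -> (-1, -14)

(-1, -14)


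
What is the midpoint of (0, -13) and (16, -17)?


Midpoint = ((0+16)/2, (-13+-17)/2) = (8, -15)

(8, -15)


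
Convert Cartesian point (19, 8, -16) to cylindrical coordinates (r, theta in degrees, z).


r = sqrt(19^2 + 8^2) = 20.6155
theta = atan2(8, 19) = 22.8337 deg
z = -16

r = 20.6155, theta = 22.8337 deg, z = -16


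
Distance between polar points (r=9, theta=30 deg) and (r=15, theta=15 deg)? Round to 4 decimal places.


d = sqrt(r1^2 + r2^2 - 2*r1*r2*cos(t2-t1))
d = sqrt(9^2 + 15^2 - 2*9*15*cos(15-30)) = 6.7231

6.7231


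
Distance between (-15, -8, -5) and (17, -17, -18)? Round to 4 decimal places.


d = sqrt((17--15)^2 + (-17--8)^2 + (-18--5)^2) = 35.6931

35.6931


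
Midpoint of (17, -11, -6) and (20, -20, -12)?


Midpoint = ((17+20)/2, (-11+-20)/2, (-6+-12)/2) = (18.5, -15.5, -9)

(18.5, -15.5, -9)


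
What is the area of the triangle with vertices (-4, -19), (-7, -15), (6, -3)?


Area = |x1(y2-y3) + x2(y3-y1) + x3(y1-y2)| / 2
= |-4*(-15--3) + -7*(-3--19) + 6*(-19--15)| / 2
= 44

44


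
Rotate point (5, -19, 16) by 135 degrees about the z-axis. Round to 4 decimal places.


x' = 5*cos(135) - -19*sin(135) = 9.8995
y' = 5*sin(135) + -19*cos(135) = 16.9706
z' = 16

(9.8995, 16.9706, 16)


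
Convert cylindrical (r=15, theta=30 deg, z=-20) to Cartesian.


x = 15 * cos(30) = 12.9904
y = 15 * sin(30) = 7.5
z = -20

(12.9904, 7.5, -20)
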